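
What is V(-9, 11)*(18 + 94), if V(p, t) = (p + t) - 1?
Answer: 112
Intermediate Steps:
V(p, t) = -1 + p + t
V(-9, 11)*(18 + 94) = (-1 - 9 + 11)*(18 + 94) = 1*112 = 112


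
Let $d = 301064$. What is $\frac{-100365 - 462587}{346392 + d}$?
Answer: $- \frac{70369}{80932} \approx -0.86948$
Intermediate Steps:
$\frac{-100365 - 462587}{346392 + d} = \frac{-100365 - 462587}{346392 + 301064} = - \frac{562952}{647456} = \left(-562952\right) \frac{1}{647456} = - \frac{70369}{80932}$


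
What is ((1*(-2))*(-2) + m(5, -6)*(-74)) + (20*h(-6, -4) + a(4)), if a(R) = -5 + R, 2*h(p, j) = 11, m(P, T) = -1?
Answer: 187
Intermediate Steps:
h(p, j) = 11/2 (h(p, j) = (½)*11 = 11/2)
((1*(-2))*(-2) + m(5, -6)*(-74)) + (20*h(-6, -4) + a(4)) = ((1*(-2))*(-2) - 1*(-74)) + (20*(11/2) + (-5 + 4)) = (-2*(-2) + 74) + (110 - 1) = (4 + 74) + 109 = 78 + 109 = 187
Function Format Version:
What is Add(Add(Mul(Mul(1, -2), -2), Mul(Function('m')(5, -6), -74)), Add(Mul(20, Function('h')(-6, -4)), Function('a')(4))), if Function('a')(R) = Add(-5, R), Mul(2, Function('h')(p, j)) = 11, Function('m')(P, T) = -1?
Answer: 187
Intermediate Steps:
Function('h')(p, j) = Rational(11, 2) (Function('h')(p, j) = Mul(Rational(1, 2), 11) = Rational(11, 2))
Add(Add(Mul(Mul(1, -2), -2), Mul(Function('m')(5, -6), -74)), Add(Mul(20, Function('h')(-6, -4)), Function('a')(4))) = Add(Add(Mul(Mul(1, -2), -2), Mul(-1, -74)), Add(Mul(20, Rational(11, 2)), Add(-5, 4))) = Add(Add(Mul(-2, -2), 74), Add(110, -1)) = Add(Add(4, 74), 109) = Add(78, 109) = 187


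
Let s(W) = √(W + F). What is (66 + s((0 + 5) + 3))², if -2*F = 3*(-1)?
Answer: (132 + √38)²/4 ≈ 4772.4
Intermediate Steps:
F = 3/2 (F = -3*(-1)/2 = -½*(-3) = 3/2 ≈ 1.5000)
s(W) = √(3/2 + W) (s(W) = √(W + 3/2) = √(3/2 + W))
(66 + s((0 + 5) + 3))² = (66 + √(6 + 4*((0 + 5) + 3))/2)² = (66 + √(6 + 4*(5 + 3))/2)² = (66 + √(6 + 4*8)/2)² = (66 + √(6 + 32)/2)² = (66 + √38/2)²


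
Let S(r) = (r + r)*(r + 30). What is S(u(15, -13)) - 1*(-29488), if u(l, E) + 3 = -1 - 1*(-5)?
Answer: 29550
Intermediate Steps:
u(l, E) = 1 (u(l, E) = -3 + (-1 - 1*(-5)) = -3 + (-1 + 5) = -3 + 4 = 1)
S(r) = 2*r*(30 + r) (S(r) = (2*r)*(30 + r) = 2*r*(30 + r))
S(u(15, -13)) - 1*(-29488) = 2*1*(30 + 1) - 1*(-29488) = 2*1*31 + 29488 = 62 + 29488 = 29550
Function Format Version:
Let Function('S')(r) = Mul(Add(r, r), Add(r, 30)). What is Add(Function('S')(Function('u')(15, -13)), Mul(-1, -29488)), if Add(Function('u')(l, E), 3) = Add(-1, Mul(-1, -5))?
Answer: 29550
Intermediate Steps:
Function('u')(l, E) = 1 (Function('u')(l, E) = Add(-3, Add(-1, Mul(-1, -5))) = Add(-3, Add(-1, 5)) = Add(-3, 4) = 1)
Function('S')(r) = Mul(2, r, Add(30, r)) (Function('S')(r) = Mul(Mul(2, r), Add(30, r)) = Mul(2, r, Add(30, r)))
Add(Function('S')(Function('u')(15, -13)), Mul(-1, -29488)) = Add(Mul(2, 1, Add(30, 1)), Mul(-1, -29488)) = Add(Mul(2, 1, 31), 29488) = Add(62, 29488) = 29550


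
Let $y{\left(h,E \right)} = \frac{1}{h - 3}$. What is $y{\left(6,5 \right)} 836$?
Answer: $\frac{836}{3} \approx 278.67$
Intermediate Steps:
$y{\left(h,E \right)} = \frac{1}{-3 + h}$
$y{\left(6,5 \right)} 836 = \frac{1}{-3 + 6} \cdot 836 = \frac{1}{3} \cdot 836 = \frac{836}{3}$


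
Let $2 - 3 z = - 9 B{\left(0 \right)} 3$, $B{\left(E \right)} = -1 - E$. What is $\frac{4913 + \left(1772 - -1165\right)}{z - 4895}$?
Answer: $- \frac{2355}{1471} \approx -1.601$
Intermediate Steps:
$z = - \frac{25}{3}$ ($z = \frac{2}{3} - \frac{- 9 \left(-1 - 0\right) 3}{3} = \frac{2}{3} - \frac{- 9 \left(-1 + 0\right) 3}{3} = \frac{2}{3} - \frac{\left(-9\right) \left(-1\right) 3}{3} = \frac{2}{3} - \frac{9 \cdot 3}{3} = \frac{2}{3} - 9 = - \frac{25}{3} \approx -8.3333$)
$\frac{4913 + \left(1772 - -1165\right)}{z - 4895} = \frac{4913 + \left(1772 - -1165\right)}{- \frac{25}{3} - 4895} = \frac{4913 + \left(1772 + 1165\right)}{- \frac{14710}{3}} = \left(4913 + 2937\right) \left(- \frac{3}{14710}\right) = 7850 \left(- \frac{3}{14710}\right) = - \frac{2355}{1471}$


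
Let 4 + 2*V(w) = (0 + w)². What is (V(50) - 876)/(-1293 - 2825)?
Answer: -186/2059 ≈ -0.090335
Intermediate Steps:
V(w) = -2 + w²/2 (V(w) = -2 + (0 + w)²/2 = -2 + w²/2)
(V(50) - 876)/(-1293 - 2825) = ((-2 + (½)*50²) - 876)/(-1293 - 2825) = ((-2 + (½)*2500) - 876)/(-4118) = ((-2 + 1250) - 876)*(-1/4118) = (1248 - 876)*(-1/4118) = 372*(-1/4118) = -186/2059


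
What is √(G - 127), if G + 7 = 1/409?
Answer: I*√22415245/409 ≈ 11.576*I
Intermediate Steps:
G = -2862/409 (G = -7 + 1/409 = -2862/409 ≈ -6.9976)
√(G - 127) = √(-2862/409 - 127) = √(-54805/409) = I*√22415245/409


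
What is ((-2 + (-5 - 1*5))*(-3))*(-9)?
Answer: -324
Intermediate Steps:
((-2 + (-5 - 1*5))*(-3))*(-9) = ((-2 + (-5 - 5))*(-3))*(-9) = ((-2 - 10)*(-3))*(-9) = -12*(-3)*(-9) = 36*(-9) = -324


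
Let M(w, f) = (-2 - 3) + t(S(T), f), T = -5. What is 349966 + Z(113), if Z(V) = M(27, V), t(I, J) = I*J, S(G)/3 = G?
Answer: 348266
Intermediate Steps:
S(G) = 3*G
M(w, f) = -5 - 15*f (M(w, f) = (-2 - 3) + (3*(-5))*f = -5 - 15*f)
Z(V) = -5 - 15*V
349966 + Z(113) = 349966 + (-5 - 15*113) = 349966 + (-5 - 1695) = 349966 - 1700 = 348266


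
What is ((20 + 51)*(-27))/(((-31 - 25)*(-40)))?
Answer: -1917/2240 ≈ -0.85580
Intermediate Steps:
((20 + 51)*(-27))/(((-31 - 25)*(-40))) = (71*(-27))/((-56*(-40))) = -1917/2240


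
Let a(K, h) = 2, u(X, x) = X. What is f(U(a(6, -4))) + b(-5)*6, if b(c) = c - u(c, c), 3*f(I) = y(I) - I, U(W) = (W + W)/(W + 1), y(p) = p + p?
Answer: 4/9 ≈ 0.44444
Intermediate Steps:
y(p) = 2*p
U(W) = 2*W/(1 + W) (U(W) = (2*W)/(1 + W) = 2*W/(1 + W))
f(I) = I/3 (f(I) = (2*I - I)/3 = I/3)
b(c) = 0 (b(c) = c - c = 0)
f(U(a(6, -4))) + b(-5)*6 = (2*2/(1 + 2))/3 + 0*6 = (2*2/3)/3 + 0 = (2*2*(⅓))/3 + 0 = (⅓)*(4/3) + 0 = 4/9 + 0 = 4/9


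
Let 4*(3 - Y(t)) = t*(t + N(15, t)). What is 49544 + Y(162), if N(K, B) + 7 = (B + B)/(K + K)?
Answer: 428321/10 ≈ 42832.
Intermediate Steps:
N(K, B) = -7 + B/K (N(K, B) = -7 + (B + B)/(K + K) = -7 + (2*B)/((2*K)) = -7 + (2*B)*(1/(2*K)) = -7 + B/K)
Y(t) = 3 - t*(-7 + 16*t/15)/4 (Y(t) = 3 - t*(t + (-7 + t/15))/4 = 3 - t*(-7 + 16*t/15)/4)
49544 + Y(162) = 49544 + (3 - 4/15*162² + (7/4)*162) = 49544 + (3 - 4/15*26244 + 567/2) = 49544 + (3 - 34992/5 + 567/2) = 49544 - 67119/10 = 428321/10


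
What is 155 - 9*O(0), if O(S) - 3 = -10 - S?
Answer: 218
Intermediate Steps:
O(S) = -7 - S (O(S) = 3 + (-10 - S) = -7 - S)
155 - 9*O(0) = 155 - 9*(-7 - 1*0) = 155 - 9*(-7 + 0) = 155 - 9*(-7) = 155 + 63 = 218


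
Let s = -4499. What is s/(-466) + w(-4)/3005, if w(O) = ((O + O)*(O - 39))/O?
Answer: 13479419/1400330 ≈ 9.6259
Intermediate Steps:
w(O) = -78 + 2*O (w(O) = ((2*O)*(-39 + O))/O = (2*O*(-39 + O))/O = -78 + 2*O)
s/(-466) + w(-4)/3005 = -4499/(-466) + (-78 + 2*(-4))/3005 = -4499*(-1/466) + (-78 - 8)*(1/3005) = 4499/466 - 86*1/3005 = 4499/466 - 86/3005 = 13479419/1400330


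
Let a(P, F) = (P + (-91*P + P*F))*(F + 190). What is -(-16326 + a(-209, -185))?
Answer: -271049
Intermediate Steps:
a(P, F) = (190 + F)*(-90*P + F*P) (a(P, F) = (P + (-91*P + F*P))*(190 + F) = (-90*P + F*P)*(190 + F) = (190 + F)*(-90*P + F*P))
-(-16326 + a(-209, -185)) = -(-16326 - 209*(-17100 + (-185)² + 100*(-185))) = -(-16326 - 209*(-17100 + 34225 - 18500)) = -(-16326 - 209*(-1375)) = -(-16326 + 287375) = -1*271049 = -271049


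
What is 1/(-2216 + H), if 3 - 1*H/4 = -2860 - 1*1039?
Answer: 1/13392 ≈ 7.4671e-5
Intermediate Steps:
H = 15608 (H = 12 - 4*(-2860 - 1*1039) = 12 - 4*(-2860 - 1039) = 12 - 4*(-3899) = 12 + 15596 = 15608)
1/(-2216 + H) = 1/(-2216 + 15608) = 1/13392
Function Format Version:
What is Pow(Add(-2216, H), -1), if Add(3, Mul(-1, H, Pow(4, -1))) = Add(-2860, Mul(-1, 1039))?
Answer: Rational(1, 13392) ≈ 7.4671e-5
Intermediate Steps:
H = 15608 (H = Add(12, Mul(-4, Add(-2860, Mul(-1, 1039)))) = Add(12, Mul(-4, Add(-2860, -1039))) = Add(12, Mul(-4, -3899)) = Add(12, 15596) = 15608)
Pow(Add(-2216, H), -1) = Pow(Add(-2216, 15608), -1) = Pow(13392, -1) = Rational(1, 13392)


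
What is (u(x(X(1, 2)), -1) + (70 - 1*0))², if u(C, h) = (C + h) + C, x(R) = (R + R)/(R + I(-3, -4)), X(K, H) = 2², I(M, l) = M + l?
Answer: 36481/9 ≈ 4053.4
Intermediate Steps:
X(K, H) = 4
x(R) = 2*R/(-7 + R) (x(R) = (R + R)/(R + (-3 - 4)) = (2*R)/(R - 7) = (2*R)/(-7 + R) = 2*R/(-7 + R))
u(C, h) = h + 2*C
(u(x(X(1, 2)), -1) + (70 - 1*0))² = ((-1 + 2*(2*4/(-7 + 4))) + (70 - 1*0))² = ((-1 + 2*(2*4/(-3))) + (70 + 0))² = ((-1 + 2*(2*4*(-⅓))) + 70)² = ((-1 + 2*(-8/3)) + 70)² = ((-1 - 16/3) + 70)² = (-19/3 + 70)² = (191/3)² = 36481/9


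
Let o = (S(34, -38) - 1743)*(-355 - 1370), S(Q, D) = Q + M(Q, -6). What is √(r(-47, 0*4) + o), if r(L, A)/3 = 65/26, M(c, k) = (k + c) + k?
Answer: 3*√1293370/2 ≈ 1705.9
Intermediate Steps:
M(c, k) = c + 2*k (M(c, k) = (c + k) + k = c + 2*k)
r(L, A) = 15/2 (r(L, A) = 3*(65/26) = 3*(65*(1/26)) = 3*(5/2) = 15/2)
S(Q, D) = -12 + 2*Q (S(Q, D) = Q + (Q + 2*(-6)) = Q + (Q - 12) = Q + (-12 + Q) = -12 + 2*Q)
o = 2910075 (o = ((-12 + 2*34) - 1743)*(-355 - 1370) = ((-12 + 68) - 1743)*(-1725) = (56 - 1743)*(-1725) = -1687*(-1725) = 2910075)
√(r(-47, 0*4) + o) = √(15/2 + 2910075) = √(5820165/2) = 3*√1293370/2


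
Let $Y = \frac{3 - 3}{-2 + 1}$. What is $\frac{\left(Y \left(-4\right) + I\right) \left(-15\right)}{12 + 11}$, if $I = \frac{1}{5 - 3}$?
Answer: $- \frac{15}{46} \approx -0.32609$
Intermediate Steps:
$I = \frac{1}{2} \approx 0.5$
$Y = 0$ ($Y = \frac{0}{-1} = 0 \left(-1\right) = 0$)
$\frac{\left(Y \left(-4\right) + I\right) \left(-15\right)}{12 + 11} = \frac{\left(0 \left(-4\right) + \frac{1}{2}\right) \left(-15\right)}{12 + 11} = \frac{\left(0 + \frac{1}{2}\right) \left(-15\right)}{23} = \frac{1}{2} \left(-15\right) \frac{1}{23} = \left(- \frac{15}{2}\right) \frac{1}{23} = - \frac{15}{46}$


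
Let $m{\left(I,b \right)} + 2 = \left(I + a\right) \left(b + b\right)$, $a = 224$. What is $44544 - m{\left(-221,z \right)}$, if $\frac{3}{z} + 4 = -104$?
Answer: $\frac{267277}{6} \approx 44546.0$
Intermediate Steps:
$z = - \frac{1}{36}$ ($z = \frac{3}{-4 - 104} = \frac{3}{-108} = 3 \left(- \frac{1}{108}\right) = - \frac{1}{36} \approx -0.027778$)
$m{\left(I,b \right)} = -2 + 2 b \left(224 + I\right)$ ($m{\left(I,b \right)} = -2 + \left(I + 224\right) \left(b + b\right) = -2 + \left(224 + I\right) 2 b = -2 + 2 b \left(224 + I\right)$)
$44544 - m{\left(-221,z \right)} = 44544 - \left(-2 + 448 \left(- \frac{1}{36}\right) + 2 \left(-221\right) \left(- \frac{1}{36}\right)\right) = 44544 - \left(-2 - \frac{112}{9} + \frac{221}{18}\right) = 44544 - - \frac{13}{6} = 44544 + \frac{13}{6} = \frac{267277}{6}$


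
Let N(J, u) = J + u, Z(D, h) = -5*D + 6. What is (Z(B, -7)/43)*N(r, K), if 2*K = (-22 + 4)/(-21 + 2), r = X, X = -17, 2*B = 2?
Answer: -314/817 ≈ -0.38433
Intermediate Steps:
B = 1 (B = (1/2)*2 = 1)
r = -17
Z(D, h) = 6 - 5*D
K = 9/19 (K = ((-22 + 4)/(-21 + 2))/2 = (-18/(-19))/2 = (-18*(-1/19))/2 = (1/2)*(18/19) = 9/19 ≈ 0.47368)
(Z(B, -7)/43)*N(r, K) = ((6 - 5*1)/43)*(-17 + 9/19) = ((6 - 5)*(1/43))*(-314/19) = (1*(1/43))*(-314/19) = (1/43)*(-314/19) = -314/817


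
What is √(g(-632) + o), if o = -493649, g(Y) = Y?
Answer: I*√494281 ≈ 703.05*I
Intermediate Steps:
√(g(-632) + o) = √(-632 - 493649) = √(-494281) = I*√494281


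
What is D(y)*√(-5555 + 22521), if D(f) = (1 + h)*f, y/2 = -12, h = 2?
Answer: -72*√16966 ≈ -9378.3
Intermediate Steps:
y = -24 (y = 2*(-12) = -24)
D(f) = 3*f (D(f) = (1 + 2)*f = 3*f)
D(y)*√(-5555 + 22521) = (3*(-24))*√(-5555 + 22521) = -72*√16966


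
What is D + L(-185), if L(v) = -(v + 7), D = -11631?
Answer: -11453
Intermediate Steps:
L(v) = -7 - v (L(v) = -(7 + v) = -7 - v)
D + L(-185) = -11631 + (-7 - 1*(-185)) = -11631 + (-7 + 185) = -11631 + 178 = -11453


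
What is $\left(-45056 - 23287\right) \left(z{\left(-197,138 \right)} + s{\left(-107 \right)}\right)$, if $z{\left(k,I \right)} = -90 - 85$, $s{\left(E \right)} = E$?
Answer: $19272726$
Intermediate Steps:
$z{\left(k,I \right)} = -175$ ($z{\left(k,I \right)} = -90 - 85 = -175$)
$\left(-45056 - 23287\right) \left(z{\left(-197,138 \right)} + s{\left(-107 \right)}\right) = \left(-45056 - 23287\right) \left(-175 - 107\right) = \left(-68343\right) \left(-282\right) = 19272726$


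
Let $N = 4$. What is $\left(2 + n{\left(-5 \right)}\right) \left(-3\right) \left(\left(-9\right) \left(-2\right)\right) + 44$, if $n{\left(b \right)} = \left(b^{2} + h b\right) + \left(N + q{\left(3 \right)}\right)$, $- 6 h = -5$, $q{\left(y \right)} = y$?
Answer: $-1567$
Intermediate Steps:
$h = \frac{5}{6}$ ($h = \left(- \frac{1}{6}\right) \left(-5\right) = \frac{5}{6} \approx 0.83333$)
$n{\left(b \right)} = 7 + b^{2} + \frac{5 b}{6}$ ($n{\left(b \right)} = \left(b^{2} + \frac{5 b}{6}\right) + \left(4 + 3\right) = \left(b^{2} + \frac{5 b}{6}\right) + 7 = 7 + b^{2} + \frac{5 b}{6}$)
$\left(2 + n{\left(-5 \right)}\right) \left(-3\right) \left(\left(-9\right) \left(-2\right)\right) + 44 = \left(2 + \left(7 + \left(-5\right)^{2} + \frac{5}{6} \left(-5\right)\right)\right) \left(-3\right) \left(\left(-9\right) \left(-2\right)\right) + 44 = \left(2 + \left(7 + 25 - \frac{25}{6}\right)\right) \left(-3\right) 18 + 44 = \left(2 + \frac{167}{6}\right) \left(-3\right) 18 + 44 = \frac{179}{6} \left(-3\right) 18 + 44 = \left(- \frac{179}{2}\right) 18 + 44 = -1611 + 44 = -1567$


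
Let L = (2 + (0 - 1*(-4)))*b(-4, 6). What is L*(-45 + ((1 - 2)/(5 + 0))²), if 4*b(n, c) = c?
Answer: -10116/25 ≈ -404.64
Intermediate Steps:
b(n, c) = c/4
L = 9 (L = (2 + (0 - 1*(-4)))*((¼)*6) = (2 + (0 + 4))*(3/2) = (2 + 4)*(3/2) = 6*(3/2) = 9)
L*(-45 + ((1 - 2)/(5 + 0))²) = 9*(-45 + ((1 - 2)/(5 + 0))²) = 9*(-45 + (-1/5)²) = 9*(-45 + (-1*⅕)²) = 9*(-45 + (-⅕)²) = 9*(-45 + 1/25) = 9*(-1124/25) = -10116/25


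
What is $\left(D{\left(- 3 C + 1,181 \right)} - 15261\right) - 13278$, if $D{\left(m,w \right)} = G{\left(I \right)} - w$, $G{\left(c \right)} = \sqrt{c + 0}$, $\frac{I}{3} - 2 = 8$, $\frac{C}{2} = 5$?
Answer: $-28720 + \sqrt{30} \approx -28715.0$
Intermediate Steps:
$C = 10$ ($C = 2 \cdot 5 = 10$)
$I = 30$ ($I = 6 + 3 \cdot 8 = 6 + 24 = 30$)
$G{\left(c \right)} = \sqrt{c}$
$D{\left(m,w \right)} = \sqrt{30} - w$
$\left(D{\left(- 3 C + 1,181 \right)} - 15261\right) - 13278 = \left(\left(\sqrt{30} - 181\right) - 15261\right) - 13278 = \left(\left(-181 + \sqrt{30}\right) - 15261\right) - 13278 = \left(-15442 + \sqrt{30}\right) - 13278 = -28720 + \sqrt{30}$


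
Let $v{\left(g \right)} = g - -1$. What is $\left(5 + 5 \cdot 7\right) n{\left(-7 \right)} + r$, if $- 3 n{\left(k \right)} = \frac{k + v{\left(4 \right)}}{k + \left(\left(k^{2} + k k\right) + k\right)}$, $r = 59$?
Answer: $\frac{3737}{63} \approx 59.317$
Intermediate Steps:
$v{\left(g \right)} = 1 + g$ ($v{\left(g \right)} = g + 1 = 1 + g$)
$n{\left(k \right)} = - \frac{5 + k}{3 \left(2 k + 2 k^{2}\right)}$ ($n{\left(k \right)} = - \frac{\left(k + \left(1 + 4\right)\right) \frac{1}{k + \left(\left(k^{2} + k k\right) + k\right)}}{3} = - \frac{\left(k + 5\right) \frac{1}{k + \left(\left(k^{2} + k^{2}\right) + k\right)}}{3} = - \frac{\left(5 + k\right) \frac{1}{k + \left(2 k^{2} + k\right)}}{3} = - \frac{\left(5 + k\right) \frac{1}{k + \left(k + 2 k^{2}\right)}}{3} = - \frac{\left(5 + k\right) \frac{1}{2 k + 2 k^{2}}}{3} = - \frac{\frac{1}{2 k + 2 k^{2}} \left(5 + k\right)}{3} = - \frac{5 + k}{3 \left(2 k + 2 k^{2}\right)}$)
$\left(5 + 5 \cdot 7\right) n{\left(-7 \right)} + r = \left(5 + 5 \cdot 7\right) \frac{-5 - -7}{6 \left(-7\right) \left(1 - 7\right)} + 59 = \left(5 + 35\right) \frac{1}{6} \left(- \frac{1}{7}\right) \frac{1}{-6} \left(-5 + 7\right) + 59 = 40 \cdot \frac{1}{6} \left(- \frac{1}{7}\right) \left(- \frac{1}{6}\right) 2 + 59 = 40 \cdot \frac{1}{126} + 59 = \frac{20}{63} + 59 = \frac{3737}{63}$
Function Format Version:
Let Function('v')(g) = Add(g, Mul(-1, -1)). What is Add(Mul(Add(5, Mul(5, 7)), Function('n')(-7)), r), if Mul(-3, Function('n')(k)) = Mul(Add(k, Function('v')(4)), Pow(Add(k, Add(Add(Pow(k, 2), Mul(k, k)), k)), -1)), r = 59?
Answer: Rational(3737, 63) ≈ 59.317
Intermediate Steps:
Function('v')(g) = Add(1, g) (Function('v')(g) = Add(g, 1) = Add(1, g))
Function('n')(k) = Mul(Rational(-1, 3), Pow(Add(Mul(2, k), Mul(2, Pow(k, 2))), -1), Add(5, k)) (Function('n')(k) = Mul(Rational(-1, 3), Mul(Add(k, Add(1, 4)), Pow(Add(k, Add(Add(Pow(k, 2), Mul(k, k)), k)), -1))) = Mul(Rational(-1, 3), Mul(Add(k, 5), Pow(Add(k, Add(Add(Pow(k, 2), Pow(k, 2)), k)), -1))) = Mul(Rational(-1, 3), Mul(Add(5, k), Pow(Add(k, Add(Mul(2, Pow(k, 2)), k)), -1))) = Mul(Rational(-1, 3), Mul(Add(5, k), Pow(Add(k, Add(k, Mul(2, Pow(k, 2)))), -1))) = Mul(Rational(-1, 3), Mul(Add(5, k), Pow(Add(Mul(2, k), Mul(2, Pow(k, 2))), -1))) = Mul(Rational(-1, 3), Mul(Pow(Add(Mul(2, k), Mul(2, Pow(k, 2))), -1), Add(5, k))) = Mul(Rational(-1, 3), Pow(Add(Mul(2, k), Mul(2, Pow(k, 2))), -1), Add(5, k)))
Add(Mul(Add(5, Mul(5, 7)), Function('n')(-7)), r) = Add(Mul(Add(5, Mul(5, 7)), Mul(Rational(1, 6), Pow(-7, -1), Pow(Add(1, -7), -1), Add(-5, Mul(-1, -7)))), 59) = Add(Mul(Add(5, 35), Mul(Rational(1, 6), Rational(-1, 7), Pow(-6, -1), Add(-5, 7))), 59) = Add(Mul(40, Mul(Rational(1, 6), Rational(-1, 7), Rational(-1, 6), 2)), 59) = Add(Mul(40, Rational(1, 126)), 59) = Add(Rational(20, 63), 59) = Rational(3737, 63)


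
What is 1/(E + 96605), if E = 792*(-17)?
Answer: 1/83141 ≈ 1.2028e-5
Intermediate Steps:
E = -13464
1/(E + 96605) = 1/(-13464 + 96605) = 1/83141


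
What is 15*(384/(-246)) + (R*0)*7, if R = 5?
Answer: -960/41 ≈ -23.415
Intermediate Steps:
15*(384/(-246)) + (R*0)*7 = 15*(384/(-246)) + (5*0)*7 = 15*(384*(-1/246)) + 0*7 = 15*(-64/41) + 0 = -960/41 + 0 = -960/41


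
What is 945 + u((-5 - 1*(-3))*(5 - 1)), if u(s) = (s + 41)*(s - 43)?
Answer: -738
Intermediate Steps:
u(s) = (-43 + s)*(41 + s) (u(s) = (41 + s)*(-43 + s) = (-43 + s)*(41 + s))
945 + u((-5 - 1*(-3))*(5 - 1)) = 945 + (-1763 + ((-5 - 1*(-3))*(5 - 1))**2 - 2*(-5 - 1*(-3))*(5 - 1)) = 945 + (-1763 + ((-5 + 3)*4)**2 - 2*(-5 + 3)*4) = 945 + (-1763 + (-2*4)**2 - (-4)*4) = 945 + (-1763 + (-8)**2 - 2*(-8)) = 945 + (-1763 + 64 + 16) = 945 - 1683 = -738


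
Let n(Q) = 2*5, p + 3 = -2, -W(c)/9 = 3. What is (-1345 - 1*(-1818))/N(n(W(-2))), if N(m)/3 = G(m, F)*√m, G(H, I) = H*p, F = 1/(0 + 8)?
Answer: -473*√10/1500 ≈ -0.99717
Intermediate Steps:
W(c) = -27 (W(c) = -9*3 = -27)
p = -5 (p = -3 - 2 = -5)
n(Q) = 10
F = ⅛ (F = 1/8 = ⅛ ≈ 0.12500)
G(H, I) = -5*H (G(H, I) = H*(-5) = -5*H)
N(m) = -15*m^(3/2) (N(m) = 3*((-5*m)*√m) = 3*(-5*m^(3/2)) = -15*m^(3/2))
(-1345 - 1*(-1818))/N(n(W(-2))) = (-1345 - 1*(-1818))/((-150*√10)) = (-1345 + 1818)/((-150*√10)) = 473/((-150*√10)) = 473*(-√10/1500) = -473*√10/1500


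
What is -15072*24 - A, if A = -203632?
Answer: -158096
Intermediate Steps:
-15072*24 - A = -15072*24 - 1*(-203632) = -361728 + 203632 = -158096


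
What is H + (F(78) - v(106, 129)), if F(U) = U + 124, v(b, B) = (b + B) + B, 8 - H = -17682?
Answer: 17528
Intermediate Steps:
H = 17690 (H = 8 - 1*(-17682) = 8 + 17682 = 17690)
v(b, B) = b + 2*B (v(b, B) = (B + b) + B = b + 2*B)
F(U) = 124 + U
H + (F(78) - v(106, 129)) = 17690 + ((124 + 78) - (106 + 2*129)) = 17690 + (202 - (106 + 258)) = 17690 + (202 - 1*364) = 17690 + (202 - 364) = 17690 - 162 = 17528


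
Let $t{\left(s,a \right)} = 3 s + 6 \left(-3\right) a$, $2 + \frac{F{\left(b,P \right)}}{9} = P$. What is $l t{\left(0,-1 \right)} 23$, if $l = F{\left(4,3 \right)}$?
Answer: $3726$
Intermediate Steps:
$F{\left(b,P \right)} = -18 + 9 P$
$l = 9$ ($l = -18 + 9 \cdot 3 = -18 + 27 = 9$)
$t{\left(s,a \right)} = - 18 a + 3 s$ ($t{\left(s,a \right)} = 3 s - 18 a = - 18 a + 3 s$)
$l t{\left(0,-1 \right)} 23 = 9 \left(\left(-18\right) \left(-1\right) + 3 \cdot 0\right) 23 = 9 \left(18 + 0\right) 23 = 9 \cdot 18 \cdot 23 = 162 \cdot 23 = 3726$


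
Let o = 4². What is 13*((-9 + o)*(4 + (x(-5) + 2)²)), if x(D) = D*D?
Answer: 66703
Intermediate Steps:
x(D) = D²
o = 16
13*((-9 + o)*(4 + (x(-5) + 2)²)) = 13*((-9 + 16)*(4 + ((-5)² + 2)²)) = 13*(7*(4 + (25 + 2)²)) = 13*(7*(4 + 27²)) = 13*(7*(4 + 729)) = 13*(7*733) = 13*5131 = 66703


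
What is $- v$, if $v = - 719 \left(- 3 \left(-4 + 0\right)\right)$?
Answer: $8628$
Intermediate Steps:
$v = -8628$ ($v = - 719 \left(\left(-3\right) \left(-4\right)\right) = \left(-719\right) 12 = -8628$)
$- v = \left(-1\right) \left(-8628\right) = 8628$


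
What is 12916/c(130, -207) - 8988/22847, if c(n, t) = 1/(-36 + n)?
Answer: 27738625100/22847 ≈ 1.2141e+6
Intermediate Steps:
12916/c(130, -207) - 8988/22847 = 12916/(1/(-36 + 130)) - 8988/22847 = 12916/(1/94) - 8988*1/22847 = 12916/(1/94) - 8988/22847 = 12916*94 - 8988/22847 = 1214104 - 8988/22847 = 27738625100/22847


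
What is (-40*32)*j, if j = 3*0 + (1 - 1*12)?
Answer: 14080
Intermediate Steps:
j = -11 (j = 0 + (1 - 12) = 0 - 11 = -11)
(-40*32)*j = -40*32*(-11) = -1280*(-11) = 14080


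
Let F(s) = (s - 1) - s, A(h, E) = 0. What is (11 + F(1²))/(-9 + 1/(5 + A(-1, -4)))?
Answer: -25/22 ≈ -1.1364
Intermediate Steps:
F(s) = -1 (F(s) = (-1 + s) - s = -1)
(11 + F(1²))/(-9 + 1/(5 + A(-1, -4))) = (11 - 1)/(-9 + 1/(5 + 0)) = 10/(-9 + 1/5) = 10/(-9 + ⅕) = 10/(-44/5) = 10*(-5/44) = -25/22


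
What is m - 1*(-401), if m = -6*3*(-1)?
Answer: 419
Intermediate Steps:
m = 18 (m = -18*(-1) = 18)
m - 1*(-401) = 18 - 1*(-401) = 18 + 401 = 419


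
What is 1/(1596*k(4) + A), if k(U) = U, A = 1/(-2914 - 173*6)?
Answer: 3952/25229567 ≈ 0.00015664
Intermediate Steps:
A = -1/3952 (A = 1/(-2914 - 1038) = 1/(-3952) = -1/3952 ≈ -0.00025304)
1/(1596*k(4) + A) = 1/(1596*4 - 1/3952) = 1/(6384 - 1/3952) = 1/(25229567/3952) = 3952/25229567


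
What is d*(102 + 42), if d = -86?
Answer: -12384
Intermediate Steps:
d*(102 + 42) = -86*(102 + 42) = -86*144 = -12384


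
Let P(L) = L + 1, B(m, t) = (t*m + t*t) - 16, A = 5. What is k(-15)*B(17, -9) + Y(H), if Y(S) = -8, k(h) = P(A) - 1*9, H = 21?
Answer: 256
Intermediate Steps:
B(m, t) = -16 + t² + m*t (B(m, t) = (m*t + t²) - 16 = (t² + m*t) - 16 = -16 + t² + m*t)
P(L) = 1 + L
k(h) = -3 (k(h) = (1 + 5) - 1*9 = 6 - 9 = -3)
k(-15)*B(17, -9) + Y(H) = -3*(-16 + (-9)² + 17*(-9)) - 8 = -3*(-16 + 81 - 153) - 8 = -3*(-88) - 8 = 264 - 8 = 256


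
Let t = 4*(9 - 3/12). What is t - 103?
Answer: -68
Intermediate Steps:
t = 35 (t = 4*(9 - 3*1/12) = 4*(9 - ¼) = 4*(35/4) = 35)
t - 103 = 35 - 103 = -68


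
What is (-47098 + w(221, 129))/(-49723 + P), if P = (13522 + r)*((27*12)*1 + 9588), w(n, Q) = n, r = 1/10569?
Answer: -165147671/472012744647 ≈ -0.00034988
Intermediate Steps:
r = 1/10569 ≈ 9.4616e-5
P = 472187918776/3523 (P = (13522 + 1/10569)*((27*12)*1 + 9588) = 142914019*(324*1 + 9588)/10569 = 142914019*(324 + 9588)/10569 = (142914019/10569)*9912 = 472187918776/3523 ≈ 1.3403e+8)
(-47098 + w(221, 129))/(-49723 + P) = (-47098 + 221)/(-49723 + 472187918776/3523) = -46877/472012744647/3523 = -46877*3523/472012744647 = -165147671/472012744647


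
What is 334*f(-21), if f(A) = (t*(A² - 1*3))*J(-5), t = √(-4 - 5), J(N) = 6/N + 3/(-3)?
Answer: -4827636*I/5 ≈ -9.6553e+5*I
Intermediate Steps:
J(N) = -1 + 6/N (J(N) = 6/N + 3*(-⅓) = 6/N - 1 = -1 + 6/N)
t = 3*I (t = √(-9) = 3*I ≈ 3.0*I)
f(A) = -33*I*(-3 + A²)/5 (f(A) = ((3*I)*(A² - 1*3))*((6 - 1*(-5))/(-5)) = ((3*I)*(A² - 3))*(-(6 + 5)/5) = ((3*I)*(-3 + A²))*(-⅕*11) = (3*I*(-3 + A²))*(-11/5) = -33*I*(-3 + A²)/5)
334*f(-21) = 334*(33*I*(3 - 1*(-21)²)/5) = 334*(33*I*(3 - 1*441)/5) = 334*(33*I*(3 - 441)/5) = 334*((33/5)*I*(-438)) = 334*(-14454*I/5) = -4827636*I/5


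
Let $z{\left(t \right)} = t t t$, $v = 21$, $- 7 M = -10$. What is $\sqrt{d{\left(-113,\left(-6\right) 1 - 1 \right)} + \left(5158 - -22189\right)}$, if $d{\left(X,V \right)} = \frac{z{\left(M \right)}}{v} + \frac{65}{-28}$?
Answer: $\frac{\sqrt{2363576637}}{294} \approx 165.36$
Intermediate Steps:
$M = \frac{10}{7}$ ($M = \left(- \frac{1}{7}\right) \left(-10\right) = \frac{10}{7} \approx 1.4286$)
$z{\left(t \right)} = t^{3}$ ($z{\left(t \right)} = t^{2} t = t^{3}$)
$d{\left(X,V \right)} = - \frac{62885}{28812}$ ($d{\left(X,V \right)} = \frac{\left(\frac{10}{7}\right)^{3}}{21} + \frac{65}{-28} = \frac{1000}{343} \cdot \frac{1}{21} + 65 \left(- \frac{1}{28}\right) = \frac{1000}{7203} - \frac{65}{28} = - \frac{62885}{28812}$)
$\sqrt{d{\left(-113,\left(-6\right) 1 - 1 \right)} + \left(5158 - -22189\right)} = \sqrt{- \frac{62885}{28812} + \left(5158 - -22189\right)} = \sqrt{- \frac{62885}{28812} + \left(5158 + 22189\right)} = \sqrt{- \frac{62885}{28812} + 27347} = \sqrt{\frac{787858879}{28812}} = \frac{\sqrt{2363576637}}{294}$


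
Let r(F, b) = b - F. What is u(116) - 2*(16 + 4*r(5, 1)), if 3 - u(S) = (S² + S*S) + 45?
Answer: -26954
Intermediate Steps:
u(S) = -42 - 2*S² (u(S) = 3 - ((S² + S*S) + 45) = 3 - ((S² + S²) + 45) = 3 - (2*S² + 45) = 3 - (45 + 2*S²) = 3 + (-45 - 2*S²) = -42 - 2*S²)
u(116) - 2*(16 + 4*r(5, 1)) = (-42 - 2*116²) - 2*(16 + 4*(1 - 1*5)) = (-42 - 2*13456) - 2*(16 + 4*(1 - 5)) = (-42 - 26912) - 2*(16 + 4*(-4)) = -26954 - 2*(16 - 16) = -26954 - 2*0 = -26954 + 0 = -26954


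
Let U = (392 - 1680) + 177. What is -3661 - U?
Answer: -2550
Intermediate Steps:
U = -1111 (U = -1288 + 177 = -1111)
-3661 - U = -3661 - 1*(-1111) = -3661 + 1111 = -2550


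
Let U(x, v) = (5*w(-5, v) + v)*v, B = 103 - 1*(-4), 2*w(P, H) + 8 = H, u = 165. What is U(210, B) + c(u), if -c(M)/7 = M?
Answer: 73553/2 ≈ 36777.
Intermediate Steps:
w(P, H) = -4 + H/2
c(M) = -7*M
B = 107 (B = 103 + 4 = 107)
U(x, v) = v*(-20 + 7*v/2) (U(x, v) = (5*(-4 + v/2) + v)*v = ((-20 + 5*v/2) + v)*v = (-20 + 7*v/2)*v = v*(-20 + 7*v/2))
U(210, B) + c(u) = (½)*107*(-40 + 7*107) - 7*165 = (½)*107*(-40 + 749) - 1155 = (½)*107*709 - 1155 = 75863/2 - 1155 = 73553/2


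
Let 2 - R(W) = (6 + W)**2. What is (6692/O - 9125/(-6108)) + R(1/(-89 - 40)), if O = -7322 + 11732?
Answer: -36637206503/1185837660 ≈ -30.896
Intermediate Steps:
O = 4410
R(W) = 2 - (6 + W)**2
(6692/O - 9125/(-6108)) + R(1/(-89 - 40)) = (6692/4410 - 9125/(-6108)) + (2 - (6 + 1/(-89 - 40))**2) = (6692*(1/4410) - 9125*(-1/6108)) + (2 - (6 + 1/(-129))**2) = (478/315 + 9125/6108) + (2 - (6 - 1/129)**2) = 1931333/641340 + (2 - (773/129)**2) = 1931333/641340 + (2 - 1*597529/16641) = 1931333/641340 + (2 - 597529/16641) = 1931333/641340 - 564247/16641 = -36637206503/1185837660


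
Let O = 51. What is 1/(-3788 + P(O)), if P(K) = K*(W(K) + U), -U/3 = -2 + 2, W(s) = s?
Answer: -1/1187 ≈ -0.00084246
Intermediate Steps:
U = 0 (U = -3*(-2 + 2) = -3*0 = 0)
P(K) = K² (P(K) = K*(K + 0) = K*K = K²)
1/(-3788 + P(O)) = 1/(-3788 + 51²) = 1/(-3788 + 2601) = 1/(-1187) = -1/1187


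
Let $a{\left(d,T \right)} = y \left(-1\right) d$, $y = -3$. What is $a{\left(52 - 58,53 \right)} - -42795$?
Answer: $42777$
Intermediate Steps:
$a{\left(d,T \right)} = 3 d$ ($a{\left(d,T \right)} = \left(-3\right) \left(-1\right) d = 3 d$)
$a{\left(52 - 58,53 \right)} - -42795 = 3 \left(52 - 58\right) - -42795 = 3 \left(52 - 58\right) + 42795 = 3 \left(-6\right) + 42795 = -18 + 42795 = 42777$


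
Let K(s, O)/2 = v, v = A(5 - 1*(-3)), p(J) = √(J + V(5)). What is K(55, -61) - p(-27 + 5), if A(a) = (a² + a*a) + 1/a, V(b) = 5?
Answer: 1025/4 - I*√17 ≈ 256.25 - 4.1231*I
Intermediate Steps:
p(J) = √(5 + J) (p(J) = √(J + 5) = √(5 + J))
A(a) = 1/a + 2*a² (A(a) = (a² + a²) + 1/a = 2*a² + 1/a = 1/a + 2*a²)
v = 1025/8 (v = (1 + 2*(5 - 1*(-3))³)/(5 - 1*(-3)) = (1 + 2*(5 + 3)³)/(5 + 3) = (1 + 2*8³)/8 = (1 + 2*512)/8 = (1 + 1024)/8 = (⅛)*1025 = 1025/8 ≈ 128.13)
K(s, O) = 1025/4 (K(s, O) = 2*(1025/8) = 1025/4)
K(55, -61) - p(-27 + 5) = 1025/4 - √(5 + (-27 + 5)) = 1025/4 - √(5 - 22) = 1025/4 - √(-17) = 1025/4 - I*√17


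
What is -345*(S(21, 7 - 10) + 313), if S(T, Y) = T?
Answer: -115230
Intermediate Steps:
-345*(S(21, 7 - 10) + 313) = -345*(21 + 313) = -345*334 = -115230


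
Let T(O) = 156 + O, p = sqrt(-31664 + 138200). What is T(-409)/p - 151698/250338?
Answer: -25283/41723 - 11*sqrt(26634)/2316 ≈ -1.3811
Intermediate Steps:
p = 2*sqrt(26634) (p = sqrt(106536) = 2*sqrt(26634) ≈ 326.40)
T(-409)/p - 151698/250338 = (156 - 409)/((2*sqrt(26634))) - 151698/250338 = -11*sqrt(26634)/2316 - 151698*1/250338 = -11*sqrt(26634)/2316 - 25283/41723 = -25283/41723 - 11*sqrt(26634)/2316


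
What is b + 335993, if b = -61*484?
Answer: 306469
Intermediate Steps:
b = -29524
b + 335993 = -29524 + 335993 = 306469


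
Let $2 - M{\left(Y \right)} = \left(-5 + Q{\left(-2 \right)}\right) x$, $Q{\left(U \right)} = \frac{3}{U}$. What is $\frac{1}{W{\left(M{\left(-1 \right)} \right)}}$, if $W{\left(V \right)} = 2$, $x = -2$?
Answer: $\frac{1}{2} \approx 0.5$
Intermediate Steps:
$M{\left(Y \right)} = -11$ ($M{\left(Y \right)} = 2 - \left(-5 + \frac{3}{-2}\right) \left(-2\right) = 2 - \left(-5 + 3 \left(- \frac{1}{2}\right)\right) \left(-2\right) = 2 - \left(-5 - \frac{3}{2}\right) \left(-2\right) = 2 - \left(- \frac{13}{2}\right) \left(-2\right) = 2 - 13 = -11$)
$\frac{1}{W{\left(M{\left(-1 \right)} \right)}} = \frac{1}{2}$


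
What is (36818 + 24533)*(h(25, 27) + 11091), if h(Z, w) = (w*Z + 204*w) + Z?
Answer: 1061310949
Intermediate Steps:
h(Z, w) = Z + 204*w + Z*w (h(Z, w) = (Z*w + 204*w) + Z = (204*w + Z*w) + Z = Z + 204*w + Z*w)
(36818 + 24533)*(h(25, 27) + 11091) = (36818 + 24533)*((25 + 204*27 + 25*27) + 11091) = 61351*((25 + 5508 + 675) + 11091) = 61351*(6208 + 11091) = 61351*17299 = 1061310949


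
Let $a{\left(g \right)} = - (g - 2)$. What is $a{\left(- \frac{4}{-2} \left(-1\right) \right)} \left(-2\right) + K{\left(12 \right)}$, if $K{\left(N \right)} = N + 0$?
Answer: $4$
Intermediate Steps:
$K{\left(N \right)} = N$
$a{\left(g \right)} = 2 - g$ ($a{\left(g \right)} = - (-2 + g) = 2 - g$)
$a{\left(- \frac{4}{-2} \left(-1\right) \right)} \left(-2\right) + K{\left(12 \right)} = \left(2 - - \frac{4}{-2} \left(-1\right)\right) \left(-2\right) + 12 = \left(2 - \left(-4\right) \left(- \frac{1}{2}\right) \left(-1\right)\right) \left(-2\right) + 12 = \left(2 - 2 \left(-1\right)\right) \left(-2\right) + 12 = \left(2 - -2\right) \left(-2\right) + 12 = \left(2 + 2\right) \left(-2\right) + 12 = 4 \left(-2\right) + 12 = -8 + 12 = 4$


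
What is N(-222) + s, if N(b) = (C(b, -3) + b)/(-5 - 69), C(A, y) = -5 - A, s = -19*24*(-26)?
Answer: 877349/74 ≈ 11856.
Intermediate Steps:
s = 11856 (s = -456*(-26) = 11856)
N(b) = 5/74 (N(b) = ((-5 - b) + b)/(-5 - 69) = -5/(-74) = -5*(-1/74) = 5/74)
N(-222) + s = 5/74 + 11856 = 877349/74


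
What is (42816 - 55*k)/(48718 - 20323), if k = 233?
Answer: 30001/28395 ≈ 1.0566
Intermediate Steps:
(42816 - 55*k)/(48718 - 20323) = (42816 - 55*233)/(48718 - 20323) = (42816 - 12815)/28395 = 30001*(1/28395) = 30001/28395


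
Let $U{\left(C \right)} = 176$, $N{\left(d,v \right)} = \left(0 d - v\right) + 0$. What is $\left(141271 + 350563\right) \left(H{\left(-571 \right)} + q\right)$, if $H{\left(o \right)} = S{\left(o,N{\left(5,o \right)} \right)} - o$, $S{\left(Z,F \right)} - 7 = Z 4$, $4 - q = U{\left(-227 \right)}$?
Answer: $-923664252$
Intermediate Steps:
$N{\left(d,v \right)} = - v$ ($N{\left(d,v \right)} = \left(0 - v\right) + 0 = - v + 0 = - v$)
$q = -172$ ($q = 4 - 176 = -172$)
$S{\left(Z,F \right)} = 7 + 4 Z$ ($S{\left(Z,F \right)} = 7 + Z 4 = 7 + 4 Z$)
$H{\left(o \right)} = 7 + 3 o$ ($H{\left(o \right)} = \left(7 + 4 o\right) - o = 7 + 3 o$)
$\left(141271 + 350563\right) \left(H{\left(-571 \right)} + q\right) = \left(141271 + 350563\right) \left(\left(7 + 3 \left(-571\right)\right) - 172\right) = 491834 \left(\left(7 - 1713\right) - 172\right) = 491834 \left(-1706 - 172\right) = 491834 \left(-1878\right) = -923664252$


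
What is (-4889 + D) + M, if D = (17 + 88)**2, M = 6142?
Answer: 12278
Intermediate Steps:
D = 11025 (D = 105**2 = 11025)
(-4889 + D) + M = (-4889 + 11025) + 6142 = 6136 + 6142 = 12278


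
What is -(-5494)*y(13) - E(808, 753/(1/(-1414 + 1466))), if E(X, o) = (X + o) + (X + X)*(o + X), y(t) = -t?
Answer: -64693210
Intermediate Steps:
E(X, o) = X + o + 2*X*(X + o) (E(X, o) = (X + o) + (2*X)*(X + o) = (X + o) + 2*X*(X + o) = X + o + 2*X*(X + o))
-(-5494)*y(13) - E(808, 753/(1/(-1414 + 1466))) = -(-5494)*(-1*13) - (808 + 753/(1/(-1414 + 1466)) + 2*808² + 2*808*(753/(1/(-1414 + 1466)))) = -(-5494)*(-13) - (808 + 753/(1/52) + 2*652864 + 2*808*(753/(1/52))) = -82*871 - (808 + 753/(1/52) + 1305728 + 2*808*(753/(1/52))) = -71422 - (808 + 753*52 + 1305728 + 2*808*(753*52)) = -71422 - (808 + 39156 + 1305728 + 2*808*39156) = -71422 - (808 + 39156 + 1305728 + 63276096) = -71422 - 1*64621788 = -71422 - 64621788 = -64693210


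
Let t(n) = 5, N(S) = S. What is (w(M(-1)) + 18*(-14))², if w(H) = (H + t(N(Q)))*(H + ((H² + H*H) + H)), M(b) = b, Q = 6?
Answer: 63504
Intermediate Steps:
w(H) = (5 + H)*(2*H + 2*H²) (w(H) = (H + 5)*(H + ((H² + H*H) + H)) = (5 + H)*(H + ((H² + H²) + H)) = (5 + H)*(H + (2*H² + H)) = (5 + H)*(H + (H + 2*H²)) = (5 + H)*(2*H + 2*H²))
(w(M(-1)) + 18*(-14))² = (2*(-1)*(5 + (-1)² + 6*(-1)) + 18*(-14))² = (2*(-1)*(5 + 1 - 6) - 252)² = (2*(-1)*0 - 252)² = (0 - 252)² = (-252)² = 63504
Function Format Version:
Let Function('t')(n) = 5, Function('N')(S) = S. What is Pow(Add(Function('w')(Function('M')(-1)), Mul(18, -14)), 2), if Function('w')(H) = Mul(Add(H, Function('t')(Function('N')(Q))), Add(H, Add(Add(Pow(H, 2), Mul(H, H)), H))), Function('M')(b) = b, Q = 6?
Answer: 63504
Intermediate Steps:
Function('w')(H) = Mul(Add(5, H), Add(Mul(2, H), Mul(2, Pow(H, 2)))) (Function('w')(H) = Mul(Add(H, 5), Add(H, Add(Add(Pow(H, 2), Mul(H, H)), H))) = Mul(Add(5, H), Add(H, Add(Add(Pow(H, 2), Pow(H, 2)), H))) = Mul(Add(5, H), Add(H, Add(Mul(2, Pow(H, 2)), H))) = Mul(Add(5, H), Add(H, Add(H, Mul(2, Pow(H, 2))))) = Mul(Add(5, H), Add(Mul(2, H), Mul(2, Pow(H, 2)))))
Pow(Add(Function('w')(Function('M')(-1)), Mul(18, -14)), 2) = Pow(Add(Mul(2, -1, Add(5, Pow(-1, 2), Mul(6, -1))), Mul(18, -14)), 2) = Pow(Add(Mul(2, -1, Add(5, 1, -6)), -252), 2) = Pow(Add(Mul(2, -1, 0), -252), 2) = Pow(Add(0, -252), 2) = Pow(-252, 2) = 63504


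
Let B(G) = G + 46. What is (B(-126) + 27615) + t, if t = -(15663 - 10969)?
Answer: 22841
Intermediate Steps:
B(G) = 46 + G
t = -4694 (t = -1*4694 = -4694)
(B(-126) + 27615) + t = ((46 - 126) + 27615) - 4694 = (-80 + 27615) - 4694 = 27535 - 4694 = 22841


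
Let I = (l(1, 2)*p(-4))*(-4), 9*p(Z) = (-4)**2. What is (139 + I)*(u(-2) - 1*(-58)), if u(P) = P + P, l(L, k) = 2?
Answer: 6738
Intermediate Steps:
u(P) = 2*P
p(Z) = 16/9 (p(Z) = (1/9)*(-4)**2 = (1/9)*16 = 16/9)
I = -128/9 (I = (2*(16/9))*(-4) = (32/9)*(-4) = -128/9 ≈ -14.222)
(139 + I)*(u(-2) - 1*(-58)) = (139 - 128/9)*(2*(-2) - 1*(-58)) = 1123*(-4 + 58)/9 = (1123/9)*54 = 6738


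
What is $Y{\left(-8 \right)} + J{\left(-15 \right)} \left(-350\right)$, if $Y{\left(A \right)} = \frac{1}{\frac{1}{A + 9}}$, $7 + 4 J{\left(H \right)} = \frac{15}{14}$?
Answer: $\frac{2079}{4} \approx 519.75$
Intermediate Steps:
$J{\left(H \right)} = - \frac{83}{56}$ ($J{\left(H \right)} = - \frac{7}{4} + \frac{15 \cdot \frac{1}{14}}{4} = - \frac{7}{4} + \frac{1}{4} \cdot \frac{15}{14} = - \frac{7}{4} + \frac{15}{56} = - \frac{83}{56}$)
$Y{\left(A \right)} = 9 + A$ ($Y{\left(A \right)} = \frac{1}{\frac{1}{9 + A}} = 9 + A$)
$Y{\left(-8 \right)} + J{\left(-15 \right)} \left(-350\right) = \left(9 - 8\right) - - \frac{2075}{4} = 1 + \frac{2075}{4} = \frac{2079}{4}$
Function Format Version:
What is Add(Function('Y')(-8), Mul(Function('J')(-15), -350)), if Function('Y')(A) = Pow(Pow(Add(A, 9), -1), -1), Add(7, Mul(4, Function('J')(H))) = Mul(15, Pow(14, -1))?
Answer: Rational(2079, 4) ≈ 519.75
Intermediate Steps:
Function('J')(H) = Rational(-83, 56) (Function('J')(H) = Add(Rational(-7, 4), Mul(Rational(1, 4), Mul(15, Pow(14, -1)))) = Add(Rational(-7, 4), Mul(Rational(1, 4), Mul(15, Rational(1, 14)))) = Add(Rational(-7, 4), Mul(Rational(1, 4), Rational(15, 14))) = Add(Rational(-7, 4), Rational(15, 56)) = Rational(-83, 56))
Function('Y')(A) = Add(9, A) (Function('Y')(A) = Pow(Pow(Add(9, A), -1), -1) = Add(9, A))
Add(Function('Y')(-8), Mul(Function('J')(-15), -350)) = Add(Add(9, -8), Mul(Rational(-83, 56), -350)) = Add(1, Rational(2075, 4)) = Rational(2079, 4)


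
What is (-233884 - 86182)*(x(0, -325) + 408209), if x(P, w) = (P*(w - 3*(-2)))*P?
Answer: -130653821794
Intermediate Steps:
x(P, w) = P²*(6 + w) (x(P, w) = (P*(w - 1*(-6)))*P = (P*(w + 6))*P = (P*(6 + w))*P = P²*(6 + w))
(-233884 - 86182)*(x(0, -325) + 408209) = (-233884 - 86182)*(0²*(6 - 325) + 408209) = -320066*(0*(-319) + 408209) = -320066*(0 + 408209) = -320066*408209 = -130653821794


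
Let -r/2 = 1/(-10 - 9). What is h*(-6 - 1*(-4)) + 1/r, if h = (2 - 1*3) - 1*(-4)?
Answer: 7/2 ≈ 3.5000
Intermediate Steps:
r = 2/19 (r = -2/(-10 - 9) = -2/(-19) = -2*(-1/19) = 2/19 ≈ 0.10526)
h = 3 (h = (2 - 3) + 4 = -1 + 4 = 3)
h*(-6 - 1*(-4)) + 1/r = 3*(-6 - 1*(-4)) + 1/(2/19) = 3*(-6 + 4) + 19/2 = 3*(-2) + 19/2 = -6 + 19/2 = 7/2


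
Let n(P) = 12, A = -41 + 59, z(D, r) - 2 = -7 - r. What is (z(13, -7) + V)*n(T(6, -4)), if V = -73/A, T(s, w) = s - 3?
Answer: -74/3 ≈ -24.667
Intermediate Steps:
T(s, w) = -3 + s
z(D, r) = -5 - r (z(D, r) = 2 + (-7 - r) = -5 - r)
A = 18
V = -73/18 ≈ -4.0556
(z(13, -7) + V)*n(T(6, -4)) = ((-5 - 1*(-7)) - 73/18)*12 = ((-5 + 7) - 73/18)*12 = (2 - 73/18)*12 = -37/18*12 = -74/3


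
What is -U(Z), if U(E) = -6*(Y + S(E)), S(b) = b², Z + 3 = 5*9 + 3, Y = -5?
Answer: 12120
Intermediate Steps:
Z = 45 (Z = -3 + (5*9 + 3) = -3 + (45 + 3) = -3 + 48 = 45)
U(E) = 30 - 6*E² (U(E) = -6*(-5 + E²) = 30 - 6*E²)
-U(Z) = -(30 - 6*45²) = -(30 - 6*2025) = -(30 - 12150) = -1*(-12120) = 12120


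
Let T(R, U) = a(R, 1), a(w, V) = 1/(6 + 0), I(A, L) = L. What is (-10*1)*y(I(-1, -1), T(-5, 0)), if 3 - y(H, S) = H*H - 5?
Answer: -70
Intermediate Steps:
a(w, V) = ⅙ (a(w, V) = 1/6 = ⅙)
T(R, U) = ⅙
y(H, S) = 8 - H² (y(H, S) = 3 - (H*H - 5) = 3 - (H² - 5) = 3 - (-5 + H²) = 3 + (5 - H²) = 8 - H²)
(-10*1)*y(I(-1, -1), T(-5, 0)) = (-10*1)*(8 - 1*(-1)²) = -10*(8 - 1*1) = -10*(8 - 1) = -10*7 = -70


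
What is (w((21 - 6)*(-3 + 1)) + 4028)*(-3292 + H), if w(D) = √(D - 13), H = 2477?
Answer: -3282820 - 815*I*√43 ≈ -3.2828e+6 - 5344.3*I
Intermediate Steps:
w(D) = √(-13 + D)
(w((21 - 6)*(-3 + 1)) + 4028)*(-3292 + H) = (√(-13 + (21 - 6)*(-3 + 1)) + 4028)*(-3292 + 2477) = (√(-13 + 15*(-2)) + 4028)*(-815) = (√(-13 - 30) + 4028)*(-815) = (√(-43) + 4028)*(-815) = (I*√43 + 4028)*(-815) = (4028 + I*√43)*(-815) = -3282820 - 815*I*√43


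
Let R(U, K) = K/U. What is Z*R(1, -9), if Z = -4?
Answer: 36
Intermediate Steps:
Z*R(1, -9) = -(-36)/1 = -(-36) = -4*(-9) = 36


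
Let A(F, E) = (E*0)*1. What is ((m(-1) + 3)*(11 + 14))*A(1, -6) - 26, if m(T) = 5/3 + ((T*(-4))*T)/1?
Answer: -26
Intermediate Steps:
A(F, E) = 0 (A(F, E) = 0*1 = 0)
m(T) = 5/3 - 4*T² (m(T) = 5*(⅓) + ((-4*T)*T)*1 = 5/3 - 4*T²*1 = 5/3 - 4*T²)
((m(-1) + 3)*(11 + 14))*A(1, -6) - 26 = (((5/3 - 4*(-1)²) + 3)*(11 + 14))*0 - 26 = (((5/3 - 4*1) + 3)*25)*0 - 26 = (((5/3 - 4) + 3)*25)*0 - 26 = ((-7/3 + 3)*25)*0 - 26 = ((⅔)*25)*0 - 26 = (50/3)*0 - 26 = 0 - 26 = -26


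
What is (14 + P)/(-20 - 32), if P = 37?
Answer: -51/52 ≈ -0.98077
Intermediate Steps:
(14 + P)/(-20 - 32) = (14 + 37)/(-20 - 32) = 51/(-52) = 51*(-1/52) = -51/52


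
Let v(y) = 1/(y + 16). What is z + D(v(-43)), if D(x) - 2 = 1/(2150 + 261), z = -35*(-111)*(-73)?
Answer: -683766832/2411 ≈ -2.8360e+5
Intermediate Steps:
v(y) = 1/(16 + y)
z = -283605 (z = 3885*(-73) = -283605)
D(x) = 4823/2411 (D(x) = 2 + 1/(2150 + 261) = 2 + 1/2411 = 4823/2411)
z + D(v(-43)) = -283605 + 4823/2411 = -683766832/2411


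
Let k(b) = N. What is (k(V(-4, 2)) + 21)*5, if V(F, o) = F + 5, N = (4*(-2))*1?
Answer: 65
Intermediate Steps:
N = -8 (N = -8*1 = -8)
V(F, o) = 5 + F
k(b) = -8
(k(V(-4, 2)) + 21)*5 = (-8 + 21)*5 = 13*5 = 65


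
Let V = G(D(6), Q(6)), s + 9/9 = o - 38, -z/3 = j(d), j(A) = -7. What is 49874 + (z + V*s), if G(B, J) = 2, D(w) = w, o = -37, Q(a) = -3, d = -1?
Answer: 49743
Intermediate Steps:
z = 21 (z = -3*(-7) = 21)
s = -76 (s = -1 + (-37 - 38) = -1 - 75 = -76)
V = 2
49874 + (z + V*s) = 49874 + (21 + 2*(-76)) = 49874 + (21 - 152) = 49874 - 131 = 49743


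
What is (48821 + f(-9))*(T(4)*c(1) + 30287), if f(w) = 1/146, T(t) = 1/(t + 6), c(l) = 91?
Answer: 2159465714187/1460 ≈ 1.4791e+9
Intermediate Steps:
T(t) = 1/(6 + t)
f(w) = 1/146
(48821 + f(-9))*(T(4)*c(1) + 30287) = (48821 + 1/146)*(91/(6 + 4) + 30287) = 7127867*(91/10 + 30287)/146 = (7127867/146)*(302961/10) = 2159465714187/1460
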